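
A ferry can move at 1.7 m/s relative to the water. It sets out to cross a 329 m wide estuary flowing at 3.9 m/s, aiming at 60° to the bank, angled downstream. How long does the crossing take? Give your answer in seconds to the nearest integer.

223 s

The component of the ferry's velocity perpendicular to the bank is 1.7 × sin 60° = 1.472 m/s.
Only the cross-stream component determines the crossing time; the current contributes nothing perpendicular to the bank.
Time = 329 / 1.472 = 223.469 s.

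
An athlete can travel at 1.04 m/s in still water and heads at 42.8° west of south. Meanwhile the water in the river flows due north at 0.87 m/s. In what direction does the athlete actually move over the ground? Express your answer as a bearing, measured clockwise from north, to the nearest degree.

Taking east as x and north as y: velocity relative to the water = (-0.707, -0.763) m/s; the water relative to ground = (0.000, 0.870) m/s.
Velocity relative to ground = (-0.707, -0.763) + (0.000, 0.870) = (-0.707, 0.107) m/s.
Bearing = atan2(-0.71, 0.11) = 278.60° clockwise from north.

279°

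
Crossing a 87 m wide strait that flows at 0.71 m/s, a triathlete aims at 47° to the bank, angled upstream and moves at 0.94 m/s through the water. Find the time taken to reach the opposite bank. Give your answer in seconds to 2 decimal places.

The component of the triathlete's velocity perpendicular to the bank is 0.94 × sin 47° = 0.687 m/s.
Only the cross-stream component determines the crossing time; the current contributes nothing perpendicular to the bank.
Time = 87 / 0.687 = 126.551 s.

126.55 s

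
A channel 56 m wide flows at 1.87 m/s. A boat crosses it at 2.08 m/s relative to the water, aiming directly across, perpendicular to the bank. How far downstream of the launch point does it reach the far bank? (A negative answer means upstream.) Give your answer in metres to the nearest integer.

50 m

Perpendicular speed = 2.080 m/s; crossing time = 56 / 2.080 = 26.923 s.
Net downstream speed = 1.870 m/s.
Drift = 1.870 × 26.923 = 50.346 m (downstream).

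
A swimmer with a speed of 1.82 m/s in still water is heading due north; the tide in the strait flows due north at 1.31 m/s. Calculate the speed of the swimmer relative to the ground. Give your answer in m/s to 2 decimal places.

Taking east as x and north as y: velocity relative to the water = (0.000, 1.820) m/s; the water relative to ground = (0.000, 1.310) m/s.
Velocity relative to ground = (0.000, 1.820) + (0.000, 1.310) = (0.000, 3.130) m/s.
Speed = |(0.000, 3.130)| = 3.130 m/s.

3.13 m/s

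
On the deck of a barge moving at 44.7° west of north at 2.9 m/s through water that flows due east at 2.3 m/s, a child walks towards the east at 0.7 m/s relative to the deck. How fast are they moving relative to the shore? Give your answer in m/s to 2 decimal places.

2.27 m/s

In east/north components (m/s): child relative to barge = (0.700, 0.000); barge relative to water = (-2.040, 2.061); water relative to ground = (2.300, 0.000).
Sum = (0.960, 2.061) m/s.
Speed = |(0.960, 2.061)| = 2.274 m/s.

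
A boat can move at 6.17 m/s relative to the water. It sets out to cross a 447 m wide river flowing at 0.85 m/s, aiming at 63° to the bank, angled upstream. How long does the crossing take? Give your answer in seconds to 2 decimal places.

The component of the boat's velocity perpendicular to the bank is 6.17 × sin 63° = 5.498 m/s.
The current is parallel to the bank, so it does not affect the crossing time.
Time = 447 / 5.498 = 81.310 s.

81.31 s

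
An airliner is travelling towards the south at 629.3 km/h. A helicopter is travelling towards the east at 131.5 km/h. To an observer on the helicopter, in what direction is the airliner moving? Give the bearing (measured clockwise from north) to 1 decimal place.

191.8°

Taking east as x and north as y: airliner velocity = (0.000, -629.300) km/h; helicopter velocity = (131.500, 0.000) km/h.
Velocity of airliner relative to helicopter = (0.000, -629.300) − (131.500, 0.000) = (-131.500, -629.300) km/h.
Bearing = atan2(-131.50, -629.30) = 191.80° clockwise from north.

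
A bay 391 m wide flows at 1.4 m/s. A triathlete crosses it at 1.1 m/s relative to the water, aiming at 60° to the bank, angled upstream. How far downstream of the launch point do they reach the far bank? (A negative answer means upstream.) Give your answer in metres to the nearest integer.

Perpendicular speed = 0.953 m/s; crossing time = 391 / 0.953 = 410.444 s.
Net downstream speed = 0.850 m/s.
Drift = 0.850 × 410.444 = 348.877 m (downstream).

349 m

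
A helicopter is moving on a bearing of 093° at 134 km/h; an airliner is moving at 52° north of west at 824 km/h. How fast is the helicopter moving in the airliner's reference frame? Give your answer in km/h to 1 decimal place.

917.5 km/h

Taking east as x and north as y: helicopter velocity = (133.816, -7.013) km/h; airliner velocity = (-507.305, 649.321) km/h.
Velocity of helicopter relative to airliner = (133.816, -7.013) − (-507.305, 649.321) = (641.121, -656.334) km/h.
Magnitude = |(641.121, -656.334)| = 917.502 km/h.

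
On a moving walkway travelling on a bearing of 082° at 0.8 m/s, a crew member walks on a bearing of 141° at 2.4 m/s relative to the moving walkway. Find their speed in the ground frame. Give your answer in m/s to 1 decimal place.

2.9 m/s

Taking east as x and north as y: moving walkway velocity = (0.792, 0.111) m/s; crew member velocity relative to moving walkway = (1.510, -1.865) m/s.
Velocity relative to ground = (0.792, 0.111) + (1.510, -1.865) = (2.303, -1.754) m/s.
Speed = |(2.303, -1.754)| = 2.894 m/s.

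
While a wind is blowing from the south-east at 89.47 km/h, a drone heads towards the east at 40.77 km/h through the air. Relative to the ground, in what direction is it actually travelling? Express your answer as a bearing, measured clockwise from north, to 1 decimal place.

340.4°

Taking east as x and north as y: velocity relative to the air = (40.770, 0.000) km/h; the air relative to ground = (-63.265, 63.265) km/h.
Velocity relative to ground = (40.770, 0.000) + (-63.265, 63.265) = (-22.495, 63.265) km/h.
Bearing = atan2(-22.49, 63.26) = 340.43° clockwise from north.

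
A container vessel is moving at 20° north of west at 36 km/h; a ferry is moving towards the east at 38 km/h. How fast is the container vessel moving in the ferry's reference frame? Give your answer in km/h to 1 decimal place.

72.9 km/h

Taking east as x and north as y: container vessel velocity = (-33.829, 12.313) km/h; ferry velocity = (38.000, 0.000) km/h.
Velocity of container vessel relative to ferry = (-33.829, 12.313) − (38.000, 0.000) = (-71.829, 12.313) km/h.
Magnitude = |(-71.829, 12.313)| = 72.877 km/h.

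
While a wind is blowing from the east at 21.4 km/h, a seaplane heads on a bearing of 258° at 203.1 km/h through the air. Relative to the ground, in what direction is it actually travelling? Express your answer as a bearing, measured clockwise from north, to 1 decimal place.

259.1°

Taking east as x and north as y: velocity relative to the air = (-198.662, -42.227) km/h; the air relative to ground = (-21.400, 0.000) km/h.
Velocity relative to ground = (-198.662, -42.227) + (-21.400, 0.000) = (-220.062, -42.227) km/h.
Bearing = atan2(-220.06, -42.23) = 259.14° clockwise from north.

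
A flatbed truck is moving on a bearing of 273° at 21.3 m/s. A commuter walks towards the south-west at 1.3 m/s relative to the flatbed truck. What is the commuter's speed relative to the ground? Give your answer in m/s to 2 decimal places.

Taking east as x and north as y: flatbed truck velocity = (-21.271, 1.115) m/s; commuter velocity relative to flatbed truck = (-0.919, -0.919) m/s.
Velocity relative to ground = (-21.271, 1.115) + (-0.919, -0.919) = (-22.190, 0.196) m/s.
Speed = |(-22.190, 0.196)| = 22.191 m/s.

22.19 m/s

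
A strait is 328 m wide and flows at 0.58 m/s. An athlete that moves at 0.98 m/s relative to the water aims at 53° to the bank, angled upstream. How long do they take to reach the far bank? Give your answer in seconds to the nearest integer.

The component of the athlete's velocity perpendicular to the bank is 0.98 × sin 53° = 0.783 m/s.
The flow acts along the bank and has no component across it.
Time = 328 / 0.783 = 419.082 s.

419 s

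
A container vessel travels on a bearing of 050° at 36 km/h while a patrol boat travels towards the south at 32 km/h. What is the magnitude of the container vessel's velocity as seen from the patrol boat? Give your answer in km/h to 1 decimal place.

Taking east as x and north as y: container vessel velocity = (27.578, 23.140) km/h; patrol boat velocity = (0.000, -32.000) km/h.
Velocity of container vessel relative to patrol boat = (27.578, 23.140) − (0.000, -32.000) = (27.578, 55.140) km/h.
Magnitude = |(27.578, 55.140)| = 61.652 km/h.

61.7 km/h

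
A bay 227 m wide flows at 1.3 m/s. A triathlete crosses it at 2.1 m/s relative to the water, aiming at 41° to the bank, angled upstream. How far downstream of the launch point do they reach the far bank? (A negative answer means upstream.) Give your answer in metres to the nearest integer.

Perpendicular speed = 1.378 m/s; crossing time = 227 / 1.378 = 164.765 s.
Net downstream speed = -0.285 m/s.
Drift = -0.285 × 164.765 = -46.940 m (upstream).

-47 m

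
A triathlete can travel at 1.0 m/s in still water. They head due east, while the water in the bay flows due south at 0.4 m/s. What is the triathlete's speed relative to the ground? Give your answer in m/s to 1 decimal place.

Taking east as x and north as y: velocity relative to the water = (1.000, 0.000) m/s; the water relative to ground = (0.000, -0.400) m/s.
Velocity relative to ground = (1.000, 0.000) + (0.000, -0.400) = (1.000, -0.400) m/s.
Speed = |(1.000, -0.400)| = 1.077 m/s.

1.1 m/s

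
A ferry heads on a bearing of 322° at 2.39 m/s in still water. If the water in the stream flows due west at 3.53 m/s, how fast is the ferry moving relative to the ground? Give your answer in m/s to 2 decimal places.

5.34 m/s

Taking east as x and north as y: velocity relative to the water = (-1.471, 1.883) m/s; the water relative to ground = (-3.530, 0.000) m/s.
Velocity relative to ground = (-1.471, 1.883) + (-3.530, 0.000) = (-5.001, 1.883) m/s.
Speed = |(-5.001, 1.883)| = 5.344 m/s.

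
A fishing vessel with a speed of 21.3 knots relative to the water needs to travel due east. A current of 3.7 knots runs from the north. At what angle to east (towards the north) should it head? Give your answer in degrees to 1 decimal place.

The current pushes perpendicular to the desired track; the heading must have a component into the current equal to 3.7 knots: 21.3 sin θ = 3.7.
sin θ = 0.1737, so θ = 10.004°.

10.0°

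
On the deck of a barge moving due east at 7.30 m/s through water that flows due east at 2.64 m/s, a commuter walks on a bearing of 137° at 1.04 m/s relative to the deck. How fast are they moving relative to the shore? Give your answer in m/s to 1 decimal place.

In east/north components (m/s): commuter relative to barge = (0.709, -0.761); barge relative to water = (7.300, 0.000); water relative to ground = (2.640, 0.000).
Sum = (10.649, -0.761) m/s.
Speed = |(10.649, -0.761)| = 10.676 m/s.

10.7 m/s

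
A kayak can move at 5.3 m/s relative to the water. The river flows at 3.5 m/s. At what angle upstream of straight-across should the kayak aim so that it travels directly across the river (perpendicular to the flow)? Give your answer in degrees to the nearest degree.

41°

To cancel the current, the upstream component of the kayak's velocity must equal the flow: 5.3 sin θ = 3.5.
sin θ = 3.5 / 5.3 = 0.6604.
θ = arcsin(0.6604) = 41.329°.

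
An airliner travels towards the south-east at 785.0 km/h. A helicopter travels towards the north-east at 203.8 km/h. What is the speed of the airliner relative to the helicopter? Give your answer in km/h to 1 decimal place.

811.0 km/h

Taking east as x and north as y: airliner velocity = (555.079, -555.079) km/h; helicopter velocity = (144.108, 144.108) km/h.
Velocity of airliner relative to helicopter = (555.079, -555.079) − (144.108, 144.108) = (410.970, -699.187) km/h.
Magnitude = |(410.970, -699.187)| = 811.024 km/h.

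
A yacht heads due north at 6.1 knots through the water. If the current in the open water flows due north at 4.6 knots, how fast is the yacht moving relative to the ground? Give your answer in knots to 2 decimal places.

10.70 knots

Taking east as x and north as y: velocity relative to the water = (0.000, 6.100) knots; the water relative to ground = (0.000, 4.600) knots.
Velocity relative to ground = (0.000, 6.100) + (0.000, 4.600) = (0.000, 10.700) knots.
Speed = |(0.000, 10.700)| = 10.700 knots.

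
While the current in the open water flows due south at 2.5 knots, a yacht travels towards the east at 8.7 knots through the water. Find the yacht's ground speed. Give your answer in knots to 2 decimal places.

Taking east as x and north as y: velocity relative to the water = (8.700, 0.000) knots; the water relative to ground = (0.000, -2.500) knots.
Velocity relative to ground = (8.700, 0.000) + (0.000, -2.500) = (8.700, -2.500) knots.
Speed = |(8.700, -2.500)| = 9.052 knots.

9.05 knots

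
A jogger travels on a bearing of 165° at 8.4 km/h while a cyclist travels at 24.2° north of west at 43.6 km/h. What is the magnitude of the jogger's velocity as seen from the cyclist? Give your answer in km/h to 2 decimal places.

49.34 km/h

Taking east as x and north as y: jogger velocity = (2.174, -8.114) km/h; cyclist velocity = (-39.768, 17.873) km/h.
Velocity of jogger relative to cyclist = (2.174, -8.114) − (-39.768, 17.873) = (41.943, -25.986) km/h.
Magnitude = |(41.943, -25.986)| = 49.340 km/h.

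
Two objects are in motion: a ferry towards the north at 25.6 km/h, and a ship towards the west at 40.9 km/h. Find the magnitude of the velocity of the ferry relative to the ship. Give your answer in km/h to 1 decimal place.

Taking east as x and north as y: ferry velocity = (0.000, 25.600) km/h; ship velocity = (-40.900, 0.000) km/h.
Velocity of ferry relative to ship = (0.000, 25.600) − (-40.900, 0.000) = (40.900, 25.600) km/h.
Magnitude = |(40.900, 25.600)| = 48.251 km/h.

48.3 km/h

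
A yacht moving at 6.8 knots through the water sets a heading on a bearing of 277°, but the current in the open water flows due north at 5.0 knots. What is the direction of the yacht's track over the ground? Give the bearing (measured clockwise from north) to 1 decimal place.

Taking east as x and north as y: velocity relative to the water = (-6.749, 0.829) knots; the water relative to ground = (0.000, 5.000) knots.
Velocity relative to ground = (-6.749, 0.829) + (0.000, 5.000) = (-6.749, 5.829) knots.
Bearing = atan2(-6.75, 5.83) = 310.81° clockwise from north.

310.8°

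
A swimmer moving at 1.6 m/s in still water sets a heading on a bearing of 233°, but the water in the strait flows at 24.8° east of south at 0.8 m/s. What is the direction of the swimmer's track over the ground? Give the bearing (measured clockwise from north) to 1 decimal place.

Taking east as x and north as y: velocity relative to the water = (-1.278, -0.963) m/s; the water relative to ground = (0.336, -0.726) m/s.
Velocity relative to ground = (-1.278, -0.963) + (0.336, -0.726) = (-0.942, -1.689) m/s.
Bearing = atan2(-0.94, -1.69) = 209.15° clockwise from north.

209.2°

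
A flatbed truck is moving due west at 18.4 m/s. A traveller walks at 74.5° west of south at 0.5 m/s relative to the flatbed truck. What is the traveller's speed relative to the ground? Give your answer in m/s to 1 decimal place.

18.9 m/s

Taking east as x and north as y: flatbed truck velocity = (-18.400, 0.000) m/s; traveller velocity relative to flatbed truck = (-0.482, -0.134) m/s.
Velocity relative to ground = (-18.400, 0.000) + (-0.482, -0.134) = (-18.882, -0.134) m/s.
Speed = |(-18.882, -0.134)| = 18.882 m/s.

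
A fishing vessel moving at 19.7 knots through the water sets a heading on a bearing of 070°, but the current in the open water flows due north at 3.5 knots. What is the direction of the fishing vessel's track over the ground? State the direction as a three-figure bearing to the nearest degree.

061°

Taking east as x and north as y: velocity relative to the water = (18.512, 6.738) knots; the water relative to ground = (0.000, 3.500) knots.
Velocity relative to ground = (18.512, 6.738) + (0.000, 3.500) = (18.512, 10.238) knots.
Bearing = atan2(18.51, 10.24) = 61.06° clockwise from north.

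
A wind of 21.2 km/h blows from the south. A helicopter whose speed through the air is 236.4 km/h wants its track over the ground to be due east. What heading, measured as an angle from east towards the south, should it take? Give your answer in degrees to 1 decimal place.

5.1°

The wind pushes perpendicular to the desired track; the heading must have a component into the wind equal to 21.2 km/h: 236.4 sin θ = 21.2.
sin θ = 0.0897, so θ = 5.145°.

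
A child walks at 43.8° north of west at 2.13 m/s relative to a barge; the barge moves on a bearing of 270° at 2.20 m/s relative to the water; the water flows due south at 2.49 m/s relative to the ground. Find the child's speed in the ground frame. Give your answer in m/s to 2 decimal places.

In east/north components (m/s): child relative to barge = (-1.537, 1.474); barge relative to water = (-2.200, 0.000); water relative to ground = (0.000, -2.490).
Sum = (-3.737, -1.016) m/s.
Speed = |(-3.737, -1.016)| = 3.873 m/s.

3.87 m/s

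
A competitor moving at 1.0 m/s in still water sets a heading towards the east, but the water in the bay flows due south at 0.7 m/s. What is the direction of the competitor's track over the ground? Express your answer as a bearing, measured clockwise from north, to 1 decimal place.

Taking east as x and north as y: velocity relative to the water = (1.000, 0.000) m/s; the water relative to ground = (0.000, -0.700) m/s.
Velocity relative to ground = (1.000, 0.000) + (0.000, -0.700) = (1.000, -0.700) m/s.
Bearing = atan2(1.00, -0.70) = 124.99° clockwise from north.

125.0°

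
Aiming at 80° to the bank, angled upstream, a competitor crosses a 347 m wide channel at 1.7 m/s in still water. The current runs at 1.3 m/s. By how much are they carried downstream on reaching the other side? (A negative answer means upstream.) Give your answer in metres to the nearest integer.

208 m

Perpendicular speed = 1.674 m/s; crossing time = 347 / 1.674 = 207.266 s.
Net downstream speed = 1.005 m/s.
Drift = 1.005 × 207.266 = 208.261 m (downstream).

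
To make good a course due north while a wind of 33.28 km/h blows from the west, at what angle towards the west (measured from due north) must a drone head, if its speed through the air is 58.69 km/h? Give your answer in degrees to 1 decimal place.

The wind pushes perpendicular to the desired track; the heading must have a component into the wind equal to 33.28 km/h: 58.69 sin θ = 33.28.
sin θ = 0.5670, so θ = 34.545°.

34.5°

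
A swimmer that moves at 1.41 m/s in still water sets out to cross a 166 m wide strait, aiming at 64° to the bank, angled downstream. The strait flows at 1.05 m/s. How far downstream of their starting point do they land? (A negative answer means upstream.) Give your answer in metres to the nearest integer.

Perpendicular speed = 1.267 m/s; crossing time = 166 / 1.267 = 130.987 s.
Net downstream speed = 1.668 m/s.
Drift = 1.668 × 130.987 = 218.500 m (downstream).

219 m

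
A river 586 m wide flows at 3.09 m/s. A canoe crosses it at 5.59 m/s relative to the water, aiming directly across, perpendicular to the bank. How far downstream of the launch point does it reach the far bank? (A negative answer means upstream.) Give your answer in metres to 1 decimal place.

Perpendicular speed = 5.590 m/s; crossing time = 586 / 5.590 = 104.830 s.
Net downstream speed = 3.090 m/s.
Drift = 3.090 × 104.830 = 323.925 m (downstream).

323.9 m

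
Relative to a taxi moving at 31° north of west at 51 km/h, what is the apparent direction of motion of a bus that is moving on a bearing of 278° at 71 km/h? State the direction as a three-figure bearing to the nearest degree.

Taking east as x and north as y: bus velocity = (-70.309, 9.881) km/h; taxi velocity = (-43.716, 26.267) km/h.
Velocity of bus relative to taxi = (-70.309, 9.881) − (-43.716, 26.267) = (-26.594, -16.386) km/h.
Bearing = atan2(-26.59, -16.39) = 238.36° clockwise from north.

238°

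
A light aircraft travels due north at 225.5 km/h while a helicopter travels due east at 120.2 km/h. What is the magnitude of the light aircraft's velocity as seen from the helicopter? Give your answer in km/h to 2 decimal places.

255.54 km/h

Taking east as x and north as y: light aircraft velocity = (0.000, 225.500) km/h; helicopter velocity = (120.200, 0.000) km/h.
Velocity of light aircraft relative to helicopter = (0.000, 225.500) − (120.200, 0.000) = (-120.200, 225.500) km/h.
Magnitude = |(-120.200, 225.500)| = 255.535 km/h.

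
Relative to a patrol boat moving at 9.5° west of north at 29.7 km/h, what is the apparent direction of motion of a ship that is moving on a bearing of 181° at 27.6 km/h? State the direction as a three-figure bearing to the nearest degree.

Taking east as x and north as y: ship velocity = (-0.482, -27.596) km/h; patrol boat velocity = (-4.902, 29.293) km/h.
Velocity of ship relative to patrol boat = (-0.482, -27.596) − (-4.902, 29.293) = (4.420, -56.888) km/h.
Bearing = atan2(4.42, -56.89) = 175.56° clockwise from north.

176°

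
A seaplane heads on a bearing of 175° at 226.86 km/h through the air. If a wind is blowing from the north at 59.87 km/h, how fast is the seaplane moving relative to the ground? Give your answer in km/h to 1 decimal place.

Taking east as x and north as y: velocity relative to the air = (19.772, -225.997) km/h; the air relative to ground = (0.000, -59.870) km/h.
Velocity relative to ground = (19.772, -225.997) + (0.000, -59.870) = (19.772, -285.867) km/h.
Speed = |(19.772, -285.867)| = 286.550 km/h.

286.5 km/h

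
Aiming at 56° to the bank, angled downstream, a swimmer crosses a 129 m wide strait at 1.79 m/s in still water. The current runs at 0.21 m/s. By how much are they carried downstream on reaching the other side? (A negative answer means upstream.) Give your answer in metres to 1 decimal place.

105.3 m

Perpendicular speed = 1.484 m/s; crossing time = 129 / 1.484 = 86.929 s.
Net downstream speed = 1.211 m/s.
Drift = 1.211 × 86.929 = 105.267 m (downstream).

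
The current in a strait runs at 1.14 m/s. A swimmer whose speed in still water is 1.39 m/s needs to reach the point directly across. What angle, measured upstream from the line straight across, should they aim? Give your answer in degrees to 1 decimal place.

To cancel the current, the upstream component of the swimmer's velocity must equal the flow: 1.39 sin θ = 1.14.
sin θ = 1.14 / 1.39 = 0.8201.
θ = arcsin(0.8201) = 55.099°.

55.1°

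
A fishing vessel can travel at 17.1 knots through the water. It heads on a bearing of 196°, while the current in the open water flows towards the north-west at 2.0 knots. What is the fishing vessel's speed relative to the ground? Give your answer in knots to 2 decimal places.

Taking east as x and north as y: velocity relative to the water = (-4.713, -16.438) knots; the water relative to ground = (-1.414, 1.414) knots.
Velocity relative to ground = (-4.713, -16.438) + (-1.414, 1.414) = (-6.128, -15.023) knots.
Speed = |(-6.128, -15.023)| = 16.225 knots.

16.22 knots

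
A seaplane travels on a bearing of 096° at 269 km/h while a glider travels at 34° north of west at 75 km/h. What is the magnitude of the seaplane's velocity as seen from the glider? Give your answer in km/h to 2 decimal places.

337.07 km/h

Taking east as x and north as y: seaplane velocity = (267.526, -28.118) km/h; glider velocity = (-62.178, 41.939) km/h.
Velocity of seaplane relative to glider = (267.526, -28.118) − (-62.178, 41.939) = (329.704, -70.058) km/h.
Magnitude = |(329.704, -70.058)| = 337.065 km/h.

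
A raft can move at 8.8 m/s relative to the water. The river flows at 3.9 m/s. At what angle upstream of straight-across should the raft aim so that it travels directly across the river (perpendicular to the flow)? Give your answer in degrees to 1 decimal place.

26.3°

To cancel the current, the upstream component of the raft's velocity must equal the flow: 8.8 sin θ = 3.9.
sin θ = 3.9 / 8.8 = 0.4432.
θ = arcsin(0.4432) = 26.307°.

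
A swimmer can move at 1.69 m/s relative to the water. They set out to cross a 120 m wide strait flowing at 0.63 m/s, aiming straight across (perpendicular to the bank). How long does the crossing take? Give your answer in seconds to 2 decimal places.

The component of the swimmer's velocity perpendicular to the bank is 1.69 m/s.
The flow acts along the bank and has no component across it.
Time = 120 / 1.690 = 71.006 s.

71.01 s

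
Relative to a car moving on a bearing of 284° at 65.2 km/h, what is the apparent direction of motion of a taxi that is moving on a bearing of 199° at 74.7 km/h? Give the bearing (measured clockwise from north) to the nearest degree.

Taking east as x and north as y: taxi velocity = (-24.320, -70.630) km/h; car velocity = (-63.263, 15.773) km/h.
Velocity of taxi relative to car = (-24.320, -70.630) − (-63.263, 15.773) = (38.943, -86.404) km/h.
Bearing = atan2(38.94, -86.40) = 155.74° clockwise from north.

156°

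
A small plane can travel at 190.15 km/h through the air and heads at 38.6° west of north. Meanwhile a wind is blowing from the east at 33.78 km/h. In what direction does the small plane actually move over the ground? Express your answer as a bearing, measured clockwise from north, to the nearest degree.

Taking east as x and north as y: velocity relative to the air = (-118.631, 148.606) km/h; the air relative to ground = (-33.780, 0.000) km/h.
Velocity relative to ground = (-118.631, 148.606) + (-33.780, 0.000) = (-152.411, 148.606) km/h.
Bearing = atan2(-152.41, 148.61) = 314.28° clockwise from north.

314°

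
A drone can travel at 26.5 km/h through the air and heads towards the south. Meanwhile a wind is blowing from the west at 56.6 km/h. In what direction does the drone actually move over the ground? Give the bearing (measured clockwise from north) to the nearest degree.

Taking east as x and north as y: velocity relative to the air = (0.000, -26.500) km/h; the air relative to ground = (56.600, 0.000) km/h.
Velocity relative to ground = (0.000, -26.500) + (56.600, 0.000) = (56.600, -26.500) km/h.
Bearing = atan2(56.60, -26.50) = 115.09° clockwise from north.

115°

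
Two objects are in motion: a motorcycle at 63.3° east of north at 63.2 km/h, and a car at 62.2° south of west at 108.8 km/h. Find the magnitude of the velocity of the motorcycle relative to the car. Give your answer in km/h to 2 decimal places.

Taking east as x and north as y: motorcycle velocity = (56.461, 28.397) km/h; car velocity = (-50.743, -96.242) km/h.
Velocity of motorcycle relative to car = (56.461, 28.397) − (-50.743, -96.242) = (107.204, 124.639) km/h.
Magnitude = |(107.204, 124.639)| = 164.401 km/h.

164.40 km/h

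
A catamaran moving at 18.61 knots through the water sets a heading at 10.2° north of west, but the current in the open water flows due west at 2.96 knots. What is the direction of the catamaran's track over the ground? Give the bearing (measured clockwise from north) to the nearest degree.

279°

Taking east as x and north as y: velocity relative to the water = (-18.316, 3.296) knots; the water relative to ground = (-2.960, 0.000) knots.
Velocity relative to ground = (-18.316, 3.296) + (-2.960, 0.000) = (-21.276, 3.296) knots.
Bearing = atan2(-21.28, 3.30) = 278.80° clockwise from north.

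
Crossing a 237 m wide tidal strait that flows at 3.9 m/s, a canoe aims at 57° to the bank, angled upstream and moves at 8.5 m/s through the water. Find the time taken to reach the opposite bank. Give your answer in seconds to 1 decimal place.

The component of the canoe's velocity perpendicular to the bank is 8.5 × sin 57° = 7.129 m/s.
Only the cross-stream component determines the crossing time; the current contributes nothing perpendicular to the bank.
Time = 237 / 7.129 = 33.246 s.

33.2 s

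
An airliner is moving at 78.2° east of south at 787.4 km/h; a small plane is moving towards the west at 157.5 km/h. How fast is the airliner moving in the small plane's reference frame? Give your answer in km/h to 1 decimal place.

Taking east as x and north as y: airliner velocity = (770.760, -161.020) km/h; small plane velocity = (-157.500, 0.000) km/h.
Velocity of airliner relative to small plane = (770.760, -161.020) − (-157.500, 0.000) = (928.260, -161.020) km/h.
Magnitude = |(928.260, -161.020)| = 942.122 km/h.

942.1 km/h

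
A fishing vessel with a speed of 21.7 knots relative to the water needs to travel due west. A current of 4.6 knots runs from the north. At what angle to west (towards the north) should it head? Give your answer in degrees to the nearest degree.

The current pushes perpendicular to the desired track; the heading must have a component into the current equal to 4.6 knots: 21.7 sin θ = 4.6.
sin θ = 0.2120, so θ = 12.239°.

12°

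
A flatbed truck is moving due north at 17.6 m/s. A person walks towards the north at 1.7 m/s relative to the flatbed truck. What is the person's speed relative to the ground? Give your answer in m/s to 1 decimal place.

19.3 m/s

Taking east as x and north as y: flatbed truck velocity = (0.000, 17.600) m/s; person velocity relative to flatbed truck = (0.000, 1.700) m/s.
Velocity relative to ground = (0.000, 17.600) + (0.000, 1.700) = (0.000, 19.300) m/s.
Speed = |(0.000, 19.300)| = 19.300 m/s.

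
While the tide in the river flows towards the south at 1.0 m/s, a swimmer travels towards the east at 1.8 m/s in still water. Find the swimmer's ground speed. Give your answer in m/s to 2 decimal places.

2.06 m/s

Taking east as x and north as y: velocity relative to the water = (1.800, 0.000) m/s; the water relative to ground = (0.000, -1.000) m/s.
Velocity relative to ground = (1.800, 0.000) + (0.000, -1.000) = (1.800, -1.000) m/s.
Speed = |(1.800, -1.000)| = 2.059 m/s.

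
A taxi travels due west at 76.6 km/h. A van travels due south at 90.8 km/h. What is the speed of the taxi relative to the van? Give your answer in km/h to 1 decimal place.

Taking east as x and north as y: taxi velocity = (-76.600, 0.000) km/h; van velocity = (0.000, -90.800) km/h.
Velocity of taxi relative to van = (-76.600, 0.000) − (0.000, -90.800) = (-76.600, 90.800) km/h.
Magnitude = |(-76.600, 90.800)| = 118.795 km/h.

118.8 km/h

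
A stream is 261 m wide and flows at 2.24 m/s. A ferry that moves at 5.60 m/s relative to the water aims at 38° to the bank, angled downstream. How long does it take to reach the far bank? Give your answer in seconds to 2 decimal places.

75.70 s

The component of the ferry's velocity perpendicular to the bank is 5.60 × sin 38° = 3.448 m/s.
The flow acts along the bank and has no component across it.
Time = 261 / 3.448 = 75.703 s.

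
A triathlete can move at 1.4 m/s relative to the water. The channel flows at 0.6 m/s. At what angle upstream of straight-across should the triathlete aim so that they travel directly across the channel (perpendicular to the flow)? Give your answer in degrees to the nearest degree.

To cancel the current, the upstream component of the triathlete's velocity must equal the flow: 1.4 sin θ = 0.6.
sin θ = 0.6 / 1.4 = 0.4286.
θ = arcsin(0.4286) = 25.377°.

25°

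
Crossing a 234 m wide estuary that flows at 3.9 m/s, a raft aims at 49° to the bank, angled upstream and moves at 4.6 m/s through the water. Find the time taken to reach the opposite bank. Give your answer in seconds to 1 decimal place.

67.4 s

The component of the raft's velocity perpendicular to the bank is 4.6 × sin 49° = 3.472 m/s.
The current is parallel to the bank, so it does not affect the crossing time.
Time = 234 / 3.472 = 67.403 s.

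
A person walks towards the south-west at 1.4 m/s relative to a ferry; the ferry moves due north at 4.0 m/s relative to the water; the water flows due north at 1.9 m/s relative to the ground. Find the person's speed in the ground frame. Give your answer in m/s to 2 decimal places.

In east/north components (m/s): person relative to ferry = (-0.990, -0.990); ferry relative to water = (0.000, 4.000); water relative to ground = (0.000, 1.900).
Sum = (-0.990, 4.910) m/s.
Speed = |(-0.990, 4.910)| = 5.009 m/s.

5.01 m/s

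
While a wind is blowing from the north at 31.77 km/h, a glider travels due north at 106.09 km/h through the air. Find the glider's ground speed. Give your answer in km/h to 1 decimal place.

74.3 km/h

Taking east as x and north as y: velocity relative to the air = (0.000, 106.090) km/h; the air relative to ground = (0.000, -31.770) km/h.
Velocity relative to ground = (0.000, 106.090) + (0.000, -31.770) = (0.000, 74.320) km/h.
Speed = |(0.000, 74.320)| = 74.320 km/h.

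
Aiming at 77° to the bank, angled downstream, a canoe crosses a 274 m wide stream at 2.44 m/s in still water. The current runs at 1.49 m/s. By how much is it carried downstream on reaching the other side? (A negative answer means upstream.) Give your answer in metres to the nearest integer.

Perpendicular speed = 2.377 m/s; crossing time = 274 / 2.377 = 115.249 s.
Net downstream speed = 2.039 m/s.
Drift = 2.039 × 115.249 = 234.979 m (downstream).

235 m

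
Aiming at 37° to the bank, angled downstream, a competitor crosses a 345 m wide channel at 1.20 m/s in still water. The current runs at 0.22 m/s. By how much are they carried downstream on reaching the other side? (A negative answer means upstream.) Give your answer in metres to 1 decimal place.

Perpendicular speed = 0.722 m/s; crossing time = 345 / 0.722 = 477.722 s.
Net downstream speed = 1.178 m/s.
Drift = 1.178 × 477.722 = 562.929 m (downstream).

562.9 m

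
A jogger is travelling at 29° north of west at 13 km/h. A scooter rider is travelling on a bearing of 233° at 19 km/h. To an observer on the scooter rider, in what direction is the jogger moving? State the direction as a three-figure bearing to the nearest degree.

012°

Taking east as x and north as y: jogger velocity = (-11.370, 6.303) km/h; scooter rider velocity = (-15.174, -11.434) km/h.
Velocity of jogger relative to scooter rider = (-11.370, 6.303) − (-15.174, -11.434) = (3.804, 17.737) km/h.
Bearing = atan2(3.80, 17.74) = 12.10° clockwise from north.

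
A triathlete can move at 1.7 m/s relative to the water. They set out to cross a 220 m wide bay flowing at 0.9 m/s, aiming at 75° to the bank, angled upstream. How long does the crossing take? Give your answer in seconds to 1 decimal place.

The component of the triathlete's velocity perpendicular to the bank is 1.7 × sin 75° = 1.642 m/s.
The current is parallel to the bank, so it does not affect the crossing time.
Time = 220 / 1.642 = 133.977 s.

134.0 s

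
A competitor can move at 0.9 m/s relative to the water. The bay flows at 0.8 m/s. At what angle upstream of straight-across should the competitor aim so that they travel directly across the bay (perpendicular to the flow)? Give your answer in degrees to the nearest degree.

To cancel the current, the upstream component of the competitor's velocity must equal the flow: 0.9 sin θ = 0.8.
sin θ = 0.8 / 0.9 = 0.8889.
θ = arcsin(0.8889) = 62.734°.

63°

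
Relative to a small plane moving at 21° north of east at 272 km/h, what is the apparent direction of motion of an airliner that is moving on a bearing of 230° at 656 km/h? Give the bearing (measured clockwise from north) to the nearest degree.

Taking east as x and north as y: airliner velocity = (-502.525, -421.669) km/h; small plane velocity = (253.934, 97.476) km/h.
Velocity of airliner relative to small plane = (-502.525, -421.669) − (253.934, 97.476) = (-756.459, -519.145) km/h.
Bearing = atan2(-756.46, -519.14) = 235.54° clockwise from north.

236°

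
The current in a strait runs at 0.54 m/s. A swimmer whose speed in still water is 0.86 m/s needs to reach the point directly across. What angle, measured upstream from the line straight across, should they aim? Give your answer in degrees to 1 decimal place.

38.9°

To cancel the current, the upstream component of the swimmer's velocity must equal the flow: 0.86 sin θ = 0.54.
sin θ = 0.54 / 0.86 = 0.6279.
θ = arcsin(0.6279) = 38.896°.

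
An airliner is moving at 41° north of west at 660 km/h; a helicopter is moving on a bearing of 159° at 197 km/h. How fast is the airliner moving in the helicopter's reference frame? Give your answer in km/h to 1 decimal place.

839.1 km/h

Taking east as x and north as y: airliner velocity = (-498.108, 432.999) km/h; helicopter velocity = (70.598, -183.915) km/h.
Velocity of airliner relative to helicopter = (-498.108, 432.999) − (70.598, -183.915) = (-568.707, 616.914) km/h.
Magnitude = |(-568.707, 616.914)| = 839.053 km/h.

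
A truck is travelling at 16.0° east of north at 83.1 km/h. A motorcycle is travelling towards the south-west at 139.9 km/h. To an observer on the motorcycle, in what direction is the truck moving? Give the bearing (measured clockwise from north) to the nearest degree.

Taking east as x and north as y: truck velocity = (22.905, 79.881) km/h; motorcycle velocity = (-98.924, -98.924) km/h.
Velocity of truck relative to motorcycle = (22.905, 79.881) − (-98.924, -98.924) = (121.830, 178.805) km/h.
Bearing = atan2(121.83, 178.81) = 34.27° clockwise from north.

034°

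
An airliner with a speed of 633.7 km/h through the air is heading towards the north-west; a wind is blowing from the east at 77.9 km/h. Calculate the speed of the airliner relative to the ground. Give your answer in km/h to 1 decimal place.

691.0 km/h

Taking east as x and north as y: velocity relative to the air = (-448.094, 448.094) km/h; the air relative to ground = (-77.900, 0.000) km/h.
Velocity relative to ground = (-448.094, 448.094) + (-77.900, 0.000) = (-525.994, 448.094) km/h.
Speed = |(-525.994, 448.094)| = 690.983 km/h.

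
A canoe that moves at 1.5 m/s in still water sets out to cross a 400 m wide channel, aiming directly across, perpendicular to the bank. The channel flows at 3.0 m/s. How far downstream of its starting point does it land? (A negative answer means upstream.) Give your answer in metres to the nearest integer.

800 m

Perpendicular speed = 1.500 m/s; crossing time = 400 / 1.500 = 266.667 s.
Net downstream speed = 3.000 m/s.
Drift = 3.000 × 266.667 = 800.000 m (downstream).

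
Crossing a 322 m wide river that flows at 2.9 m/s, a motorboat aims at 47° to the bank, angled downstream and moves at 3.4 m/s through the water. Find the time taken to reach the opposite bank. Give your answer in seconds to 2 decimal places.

129.49 s

The component of the motorboat's velocity perpendicular to the bank is 3.4 × sin 47° = 2.487 m/s.
The current is parallel to the bank, so it does not affect the crossing time.
Time = 322 / 2.487 = 129.494 s.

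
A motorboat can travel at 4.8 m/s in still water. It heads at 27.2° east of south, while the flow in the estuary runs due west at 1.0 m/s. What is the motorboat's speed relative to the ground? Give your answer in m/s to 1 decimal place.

4.4 m/s

Taking east as x and north as y: velocity relative to the water = (2.194, -4.269) m/s; the water relative to ground = (-1.000, 0.000) m/s.
Velocity relative to ground = (2.194, -4.269) + (-1.000, 0.000) = (1.194, -4.269) m/s.
Speed = |(1.194, -4.269)| = 4.433 m/s.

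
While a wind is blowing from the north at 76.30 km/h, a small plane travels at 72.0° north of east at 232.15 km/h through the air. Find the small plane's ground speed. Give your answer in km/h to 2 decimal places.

161.32 km/h

Taking east as x and north as y: velocity relative to the air = (71.738, 220.788) km/h; the air relative to ground = (0.000, -76.300) km/h.
Velocity relative to ground = (71.738, 220.788) + (0.000, -76.300) = (71.738, 144.488) km/h.
Speed = |(71.738, 144.488)| = 161.317 km/h.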